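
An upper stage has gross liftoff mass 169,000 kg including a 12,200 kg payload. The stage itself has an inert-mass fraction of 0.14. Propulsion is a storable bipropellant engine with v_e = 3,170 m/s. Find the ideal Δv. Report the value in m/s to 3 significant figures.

Δv ≈ 5070 m/s

Stage wet mass = m₀ − payload = 169,000 − 12,200 = 156,800 kg.
Stage dry mass = ε × stage wet mass = 0.14 × 156,800 = 21,952 kg.
Burnout mass m_f = stage dry + payload = 21,952 + 12,200 = 34,152 kg.
Δv = v_e · ln(169,000/34,152) = 3170.0 × ln(4.948) = 3170.0 × 1.5991 ≈ 5069 m/s.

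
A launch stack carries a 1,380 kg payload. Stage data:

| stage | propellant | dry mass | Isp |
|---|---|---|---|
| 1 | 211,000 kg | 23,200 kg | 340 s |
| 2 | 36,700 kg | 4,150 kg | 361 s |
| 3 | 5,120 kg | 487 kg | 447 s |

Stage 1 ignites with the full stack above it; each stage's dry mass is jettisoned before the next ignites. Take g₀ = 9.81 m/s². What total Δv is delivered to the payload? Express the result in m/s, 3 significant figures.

Δv ≈ 15500 m/s

Ignition mass of stage 1 = 211,000+23,200 + 36,700+4,150 + 5,120+487 + 1,380 = 282,037 kg.
Stage 1: m₀ = 282,037 kg, m_f = 282,037 − 211,000 = 71,037 kg; Δv = 340×9.81×ln(3.97) = 3335.4×1.3788 ≈ 4599 m/s.
Stage 2: m₀ = 47,837 kg, m_f = 47,837 − 36,700 = 11,137 kg; Δv = 361×9.81×ln(4.295) = 3541.4×1.4575 ≈ 5162 m/s.
Stage 3: m₀ = 6,987 kg, m_f = 6,987 − 5,120 = 1,867 kg; Δv = 447×9.81×ln(3.742) = 4385.1×1.3197 ≈ 5787 m/s.
Total Δv = 4599 + 5162 + 5787 = 15548 m/s.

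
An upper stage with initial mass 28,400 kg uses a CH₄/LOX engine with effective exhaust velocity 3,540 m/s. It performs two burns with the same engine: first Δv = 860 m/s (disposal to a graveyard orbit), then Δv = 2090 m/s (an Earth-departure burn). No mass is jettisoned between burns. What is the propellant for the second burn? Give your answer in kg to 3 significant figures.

After the first burn: m = 28400 × exp(−860/3540.0) = 28400 × 0.78432 = 22,274.7 kg.
After the second burn: m = 22,274.7 × exp(−2090/3540.0) = 22,274.7 × 0.55411 = 12,342.6 kg.
Second-burn propellant = 22,274.7 − 12,342.6 = 9,932.1 kg.

propellant for the second burn ≈ 9930 kg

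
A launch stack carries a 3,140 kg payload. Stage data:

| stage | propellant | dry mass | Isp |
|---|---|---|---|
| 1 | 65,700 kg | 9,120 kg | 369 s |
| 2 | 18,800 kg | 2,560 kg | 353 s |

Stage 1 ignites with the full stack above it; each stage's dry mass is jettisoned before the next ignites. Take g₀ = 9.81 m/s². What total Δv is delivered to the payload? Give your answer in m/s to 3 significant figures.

Ignition mass of stage 1 = 65,700+9,120 + 18,800+2,560 + 3,140 = 99,320 kg.
Stage 1: m₀ = 99,320 kg, m_f = 99,320 − 65,700 = 33,620 kg; Δv = 369×9.81×ln(2.954) = 3619.9×1.0832 ≈ 3921 m/s.
Stage 2: m₀ = 24,500 kg, m_f = 24,500 − 18,800 = 5,700 kg; Δv = 353×9.81×ln(4.298) = 3462.9×1.4582 ≈ 5050 m/s.
Total Δv = 3921 + 5050 = 8971 m/s.

Δv ≈ 8970 m/s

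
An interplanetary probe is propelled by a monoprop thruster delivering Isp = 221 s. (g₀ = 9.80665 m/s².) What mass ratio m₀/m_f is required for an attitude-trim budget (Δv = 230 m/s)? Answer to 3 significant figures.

v_e = Isp · g₀ = 221 × 9.80665 = 2167.3 m/s.
m₀/m_f = exp(Δv / v_e) = exp(230 / 2167.3) = exp(0.1061) = 1.1120.

mass ratio ≈ 1.11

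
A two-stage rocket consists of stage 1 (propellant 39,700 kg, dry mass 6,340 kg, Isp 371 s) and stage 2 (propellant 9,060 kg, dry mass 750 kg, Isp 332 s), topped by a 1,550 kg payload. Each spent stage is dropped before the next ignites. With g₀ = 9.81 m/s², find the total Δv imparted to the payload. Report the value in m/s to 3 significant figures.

Δv ≈ 9480 m/s

Ignition mass of stage 1 = 39,700+6,340 + 9,060+750 + 1,550 = 57,400 kg.
Stage 1: m₀ = 57,400 kg, m_f = 57,400 − 39,700 = 17,700 kg; Δv = 371×9.81×ln(3.243) = 3639.5×1.1765 ≈ 4282 m/s.
Stage 2: m₀ = 11,360 kg, m_f = 11,360 − 9,060 = 2,300 kg; Δv = 332×9.81×ln(4.939) = 3256.9×1.5972 ≈ 5202 m/s.
Total Δv = 4282 + 5202 = 9484 m/s.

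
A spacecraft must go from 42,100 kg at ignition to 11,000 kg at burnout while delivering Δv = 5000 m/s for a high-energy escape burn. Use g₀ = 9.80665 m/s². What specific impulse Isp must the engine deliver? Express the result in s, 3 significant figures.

ln(m₀/m_f) = ln(42100/11000) = ln(3.827) = 1.3422.
Rocket equation: v_e = Δv / ln(m₀/m_f) = 5000 / 1.3422 = 3725.4 m/s.
Isp = v_e / g₀ = 3725.4 / 9.80665 = 379.9 s.

Isp ≈ 380 s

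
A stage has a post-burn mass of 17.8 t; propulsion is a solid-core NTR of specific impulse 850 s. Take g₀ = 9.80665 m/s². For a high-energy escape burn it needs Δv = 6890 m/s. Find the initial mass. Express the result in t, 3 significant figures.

v_e = Isp · g₀ = 850 × 9.80665 = 8335.7 m/s.
m₀/m_f = exp(Δv / v_e) = exp(6890 / 8335.7) = exp(0.8266) = 2.2855.
m₀ = m_f × 2.2855 = 17.8 × 2.2855 = 40.6819 t.

initial mass ≈ 40.7 t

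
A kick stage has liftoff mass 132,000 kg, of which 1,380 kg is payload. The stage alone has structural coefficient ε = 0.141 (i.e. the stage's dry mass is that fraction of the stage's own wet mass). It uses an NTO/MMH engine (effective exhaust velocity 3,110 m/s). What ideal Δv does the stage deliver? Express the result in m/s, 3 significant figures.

Stage wet mass = m₀ − payload = 132,000 − 1,380 = 130,620 kg.
Stage dry mass = ε × stage wet mass = 0.141 × 130,620 = 18,417.4 kg.
Burnout mass m_f = stage dry + payload = 18,417.4 + 1,380 = 19,797.4 kg.
Δv = v_e · ln(132,000/19,797.4) = 3110.0 × ln(6.668) = 3110.0 × 1.8973 ≈ 5900 m/s.

Δv ≈ 5900 m/s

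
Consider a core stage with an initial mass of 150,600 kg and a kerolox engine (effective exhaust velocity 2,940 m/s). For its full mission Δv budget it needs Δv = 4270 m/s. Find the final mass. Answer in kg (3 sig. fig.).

m₀/m_f = exp(Δv / v_e) = exp(4270 / 2940.0) = exp(1.4524) = 4.2733.
m_f = m₀ / 4.2733 = 150,600 / 4.2733 = 35,242.1 kg.

final mass ≈ 35200 kg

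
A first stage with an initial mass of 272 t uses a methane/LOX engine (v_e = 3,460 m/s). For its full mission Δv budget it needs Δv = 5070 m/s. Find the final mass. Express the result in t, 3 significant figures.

By the Tsiolkovsky rocket equation, m₀/m_f = exp(Δv / v_e) = exp(5070 / 3460.0) = exp(1.4653) = 4.3289.
m_f = m₀ / 4.3289 = 272 / 4.3289 = 62.8335 t.

final mass ≈ 62.8 t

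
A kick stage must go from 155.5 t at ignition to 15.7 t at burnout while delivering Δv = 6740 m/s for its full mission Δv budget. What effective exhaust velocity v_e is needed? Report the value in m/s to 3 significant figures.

ln(m₀/m_f) = ln(155500/15700) = ln(9.904) = 2.2930.
v_e = Δv / ln(m₀/m_f) = 6740 / 2.2930 = 2939.4 m/s.

v_e ≈ 2940 m/s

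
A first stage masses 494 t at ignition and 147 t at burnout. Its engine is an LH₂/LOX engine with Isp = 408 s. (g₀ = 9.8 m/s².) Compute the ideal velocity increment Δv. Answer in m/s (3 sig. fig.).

Δv ≈ 4850 m/s

v_e = Isp · g₀ = 408 × 9.8 = 3998.4 m/s.
Δv = v_e · ln(m₀/m_f) = 3998.4 × ln(3.361) = 3998.4 × 1.2121 ≈ 4846.5 m/s.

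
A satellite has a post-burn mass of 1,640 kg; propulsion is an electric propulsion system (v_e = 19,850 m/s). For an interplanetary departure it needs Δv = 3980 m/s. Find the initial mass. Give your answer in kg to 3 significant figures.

initial mass ≈ 2000 kg

m₀/m_f = exp(Δv / v_e) = exp(3980 / 19850.0) = exp(0.2005) = 1.2220.
m₀ = m_f × 1.2220 = 1,640 × 1.2220 = 2,004.08 kg.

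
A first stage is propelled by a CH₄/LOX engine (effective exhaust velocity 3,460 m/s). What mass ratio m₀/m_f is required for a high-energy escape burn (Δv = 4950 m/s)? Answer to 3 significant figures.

m₀/m_f = exp(Δv / v_e) = exp(4950 / 3460.0) = exp(1.4306) = 4.1814.

mass ratio ≈ 4.18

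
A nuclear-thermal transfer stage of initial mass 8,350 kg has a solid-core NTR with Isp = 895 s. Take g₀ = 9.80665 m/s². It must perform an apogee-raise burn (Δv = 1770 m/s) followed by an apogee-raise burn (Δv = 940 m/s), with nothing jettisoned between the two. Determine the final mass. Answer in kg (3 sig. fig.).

final mass ≈ 6130 kg

v_e = Isp · g₀ = 895 × 9.80665 = 8777.0 m/s.
After the first burn: m = 8350 × exp(−1770/8777.0) = 8350 × 0.81737 = 6,825.04 kg.
After the second burn: m = 6,825.04 × exp(−940/8777.0) = 6,825.04 × 0.89844 = 6,131.89 kg.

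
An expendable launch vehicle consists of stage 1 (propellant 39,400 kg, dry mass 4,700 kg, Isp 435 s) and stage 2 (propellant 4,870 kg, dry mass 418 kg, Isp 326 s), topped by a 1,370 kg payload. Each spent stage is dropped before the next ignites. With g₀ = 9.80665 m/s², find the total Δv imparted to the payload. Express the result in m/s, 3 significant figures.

Δv ≈ 10600 m/s

Ignition mass of stage 1 = 39,400+4,700 + 4,870+418 + 1,370 = 50,758 kg.
Stage 1: m₀ = 50,758 kg, m_f = 50,758 − 39,400 = 11,358 kg; Δv = 435×9.80665×ln(4.469) = 4265.9×1.4971 ≈ 6387 m/s.
Stage 2: m₀ = 6,658 kg, m_f = 6,658 − 4,870 = 1,788 kg; Δv = 326×9.80665×ln(3.724) = 3197.0×1.3147 ≈ 4203 m/s.
Total Δv = 6387 + 4203 = 10590 m/s.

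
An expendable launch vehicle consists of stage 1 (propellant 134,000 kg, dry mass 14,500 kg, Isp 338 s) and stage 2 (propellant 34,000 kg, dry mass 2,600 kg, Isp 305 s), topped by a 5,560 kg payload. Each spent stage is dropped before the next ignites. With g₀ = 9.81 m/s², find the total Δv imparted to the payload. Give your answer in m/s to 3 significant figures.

Δv ≈ 8940 m/s

Ignition mass of stage 1 = 134,000+14,500 + 34,000+2,600 + 5,560 = 190,660 kg.
Stage 1: m₀ = 190,660 kg, m_f = 190,660 − 134,000 = 56,660 kg; Δv = 338×9.81×ln(3.365) = 3315.8×1.2134 ≈ 4023 m/s.
Stage 2: m₀ = 42,160 kg, m_f = 42,160 − 34,000 = 8,160 kg; Δv = 305×9.81×ln(5.167) = 2992.1×1.6422 ≈ 4914 m/s.
Total Δv = 4023 + 4914 = 8937 m/s.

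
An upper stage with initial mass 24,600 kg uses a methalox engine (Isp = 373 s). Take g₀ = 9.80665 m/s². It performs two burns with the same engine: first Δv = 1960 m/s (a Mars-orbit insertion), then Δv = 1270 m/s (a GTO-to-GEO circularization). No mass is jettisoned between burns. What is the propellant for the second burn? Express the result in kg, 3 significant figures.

v_e = Isp · g₀ = 373 × 9.80665 = 3657.9 m/s.
After the first burn: m = 24600 × exp(−1960/3657.9) = 24600 × 0.58518 = 14,395.4 kg.
After the second burn: m = 14,395.4 × exp(−1270/3657.9) = 14,395.4 × 0.70667 = 10,172.8 kg.
Second-burn propellant = 14,395.4 − 10,172.8 = 4,222.6 kg.

propellant for the second burn ≈ 4220 kg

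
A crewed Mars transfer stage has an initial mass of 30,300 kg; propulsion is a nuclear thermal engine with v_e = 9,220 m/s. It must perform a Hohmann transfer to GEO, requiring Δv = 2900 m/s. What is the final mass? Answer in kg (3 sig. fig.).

From the ideal rocket equation, m₀/m_f = exp(Δv / v_e) = exp(2900 / 9220.0) = exp(0.3145) = 1.3696.
m_f = m₀ / 1.3696 = 30,300 / 1.3696 = 22,123.2 kg.

final mass ≈ 22100 kg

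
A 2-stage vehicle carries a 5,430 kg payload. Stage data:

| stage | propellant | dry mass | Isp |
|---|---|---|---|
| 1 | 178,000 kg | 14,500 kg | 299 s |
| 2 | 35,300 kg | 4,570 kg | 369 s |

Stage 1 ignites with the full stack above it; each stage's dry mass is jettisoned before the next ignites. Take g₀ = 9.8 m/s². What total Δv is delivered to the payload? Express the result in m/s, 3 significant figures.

Δv ≈ 9510 m/s

Ignition mass of stage 1 = 178,000+14,500 + 35,300+4,570 + 5,430 = 237,800 kg.
Stage 1: m₀ = 237,800 kg, m_f = 237,800 − 178,000 = 59,800 kg; Δv = 299×9.8×ln(3.977) = 2930.2×1.3804 ≈ 4045 m/s.
Stage 2: m₀ = 45,300 kg, m_f = 45,300 − 35,300 = 10,000 kg; Δv = 369×9.8×ln(4.53) = 3616.2×1.5107 ≈ 5463 m/s.
Total Δv = 4045 + 5463 = 9508 m/s.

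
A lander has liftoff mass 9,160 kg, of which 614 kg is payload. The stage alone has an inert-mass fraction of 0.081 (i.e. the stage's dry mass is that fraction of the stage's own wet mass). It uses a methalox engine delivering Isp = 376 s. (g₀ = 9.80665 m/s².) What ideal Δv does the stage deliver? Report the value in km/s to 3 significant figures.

Stage wet mass = m₀ − payload = 9,160 − 614 = 8,546 kg.
Stage dry mass = ε × stage wet mass = 0.081 × 8,546 = 692.226 kg.
Burnout mass m_f = stage dry + payload = 692.226 + 614 = 1,306.226 kg.
v_e = Isp · g₀ = 376 × 9.80665 = 3687.3 m/s.
Δv = v_e · ln(9,160/1,306.226) = 3687.3 × ln(7.013) = 3687.3 × 1.9477 ≈ 7182 m/s.

Δv ≈ 7.18 km/s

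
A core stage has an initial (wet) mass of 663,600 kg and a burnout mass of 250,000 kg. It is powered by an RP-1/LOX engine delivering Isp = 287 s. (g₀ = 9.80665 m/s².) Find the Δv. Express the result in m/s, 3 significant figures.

v_e = Isp · g₀ = 287 × 9.80665 = 2814.5 m/s.
Δv = v_e · ln(m₀/m_f) = 2814.5 × ln(2.654) = 2814.5 × 0.9762 ≈ 2747.6 m/s.

Δv ≈ 2750 m/s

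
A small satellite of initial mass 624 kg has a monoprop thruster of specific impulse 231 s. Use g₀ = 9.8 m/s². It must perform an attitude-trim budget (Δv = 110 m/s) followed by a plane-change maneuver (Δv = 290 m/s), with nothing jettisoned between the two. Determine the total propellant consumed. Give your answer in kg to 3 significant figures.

total propellant consumed ≈ 101 kg

v_e = Isp · g₀ = 231 × 9.8 = 2263.8 m/s.
After the first burn: m = 624 × exp(−110/2263.8) = 624 × 0.95257 = 594.404 kg.
After the second burn: m = 594.404 × exp(−290/2263.8) = 594.404 × 0.87976 = 522.933 kg.
Total propellant = m₀ − m_final = 624 − 522.933 = 101.067 kg.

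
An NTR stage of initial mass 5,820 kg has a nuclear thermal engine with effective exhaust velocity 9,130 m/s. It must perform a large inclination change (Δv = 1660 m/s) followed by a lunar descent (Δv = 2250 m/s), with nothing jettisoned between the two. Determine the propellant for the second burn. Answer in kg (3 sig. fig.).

After the first burn: m = 5820 × exp(−1660/9130.0) = 5820 × 0.83375 = 4,852.43 kg.
After the second burn: m = 4,852.43 × exp(−2250/9130.0) = 4,852.43 × 0.78158 = 3,792.56 kg.
Second-burn propellant = 4,852.43 − 3,792.56 = 1,059.87 kg.

propellant for the second burn ≈ 1060 kg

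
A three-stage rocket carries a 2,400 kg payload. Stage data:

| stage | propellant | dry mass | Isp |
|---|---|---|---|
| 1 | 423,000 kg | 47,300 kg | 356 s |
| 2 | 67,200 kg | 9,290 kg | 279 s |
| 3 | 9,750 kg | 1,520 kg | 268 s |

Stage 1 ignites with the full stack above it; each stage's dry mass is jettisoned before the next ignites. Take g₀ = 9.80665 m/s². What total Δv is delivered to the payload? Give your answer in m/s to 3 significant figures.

Δv ≈ 11900 m/s

Ignition mass of stage 1 = 423,000+47,300 + 67,200+9,290 + 9,750+1,520 + 2,400 = 560,460 kg.
Stage 1: m₀ = 560,460 kg, m_f = 560,460 − 423,000 = 137,460 kg; Δv = 356×9.80665×ln(4.077) = 3491.2×1.4054 ≈ 4907 m/s.
Stage 2: m₀ = 90,160 kg, m_f = 90,160 − 67,200 = 22,960 kg; Δv = 279×9.80665×ln(3.927) = 2736.1×1.3678 ≈ 3742 m/s.
Stage 3: m₀ = 13,670 kg, m_f = 13,670 − 9,750 = 3,920 kg; Δv = 268×9.80665×ln(3.487) = 2628.2×1.2491 ≈ 3283 m/s.
Total Δv = 4907 + 3742 + 3283 = 11932 m/s.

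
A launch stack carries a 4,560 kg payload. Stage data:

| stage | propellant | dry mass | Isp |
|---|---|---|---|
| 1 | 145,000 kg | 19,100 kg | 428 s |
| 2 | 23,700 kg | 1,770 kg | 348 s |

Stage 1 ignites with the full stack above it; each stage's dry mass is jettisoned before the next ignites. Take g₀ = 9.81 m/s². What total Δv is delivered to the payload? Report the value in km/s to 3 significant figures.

Δv ≈ 11.1 km/s

Ignition mass of stage 1 = 145,000+19,100 + 23,700+1,770 + 4,560 = 194,130 kg.
Stage 1: m₀ = 194,130 kg, m_f = 194,130 − 145,000 = 49,130 kg; Δv = 428×9.81×ln(3.951) = 4198.7×1.3741 ≈ 5769 m/s.
Stage 2: m₀ = 30,030 kg, m_f = 30,030 − 23,700 = 6,330 kg; Δv = 348×9.81×ln(4.744) = 3413.9×1.5569 ≈ 5315 m/s.
Total Δv = 5769 + 5315 = 11084 m/s.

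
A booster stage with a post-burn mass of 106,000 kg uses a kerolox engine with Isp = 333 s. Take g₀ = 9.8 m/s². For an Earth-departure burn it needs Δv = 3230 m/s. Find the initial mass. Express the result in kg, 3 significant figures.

initial mass ≈ 285000 kg

v_e = Isp · g₀ = 333 × 9.8 = 3263.4 m/s.
Rocket equation: m₀/m_f = exp(Δv / v_e) = exp(3230 / 3263.4) = exp(0.9898) = 2.6906.
m₀ = m_f × 2.6906 = 106,000 × 2.6906 = 285,204 kg.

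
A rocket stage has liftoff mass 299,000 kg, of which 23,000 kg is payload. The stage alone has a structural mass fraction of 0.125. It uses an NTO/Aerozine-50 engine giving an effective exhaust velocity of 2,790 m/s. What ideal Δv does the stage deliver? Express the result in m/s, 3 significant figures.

Δv ≈ 4600 m/s

Stage wet mass = m₀ − payload = 299,000 − 23,000 = 276,000 kg.
Stage dry mass = ε × stage wet mass = 0.125 × 276,000 = 34,500 kg.
Burnout mass m_f = stage dry + payload = 34,500 + 23,000 = 57,500 kg.
Using Δv = v_e ln(m₀/m_f): Δv = v_e · ln(299,000/57,500) = 2790.0 × ln(5.2) = 2790.0 × 1.6487 ≈ 4600 m/s.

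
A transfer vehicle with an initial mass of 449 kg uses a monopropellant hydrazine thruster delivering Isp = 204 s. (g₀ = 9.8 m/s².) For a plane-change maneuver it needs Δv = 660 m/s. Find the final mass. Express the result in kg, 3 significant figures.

final mass ≈ 323 kg

v_e = Isp · g₀ = 204 × 9.8 = 1999.2 m/s.
m₀/m_f = exp(Δv / v_e) = exp(660 / 1999.2) = exp(0.3301) = 1.3912.
m_f = m₀ / 1.3912 = 449 / 1.3912 = 322.743 kg.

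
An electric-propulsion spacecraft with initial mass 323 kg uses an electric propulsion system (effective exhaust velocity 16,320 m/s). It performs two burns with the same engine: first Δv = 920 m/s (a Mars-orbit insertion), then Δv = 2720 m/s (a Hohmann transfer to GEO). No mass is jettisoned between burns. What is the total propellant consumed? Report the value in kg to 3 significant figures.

total propellant consumed ≈ 64.6 kg

After the first burn: m = 323 × exp(−920/16320.0) = 323 × 0.94519 = 305.296 kg.
After the second burn: m = 305.296 × exp(−2720/16320.0) = 305.296 × 0.84648 = 258.427 kg.
Total propellant = m₀ − m_final = 323 − 258.427 = 64.573 kg.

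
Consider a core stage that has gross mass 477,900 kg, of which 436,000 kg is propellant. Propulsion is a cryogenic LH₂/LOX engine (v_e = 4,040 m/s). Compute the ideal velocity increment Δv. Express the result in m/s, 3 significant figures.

Δv ≈ 9830 m/s

m_f = m₀ − m_prop = 477,900 − 436,000 = 41,900 kg.
Δv = v_e · ln(m₀/m_f) = 4040.0 × ln(11.41) = 4040.0 × 2.4341 ≈ 9833.8 m/s.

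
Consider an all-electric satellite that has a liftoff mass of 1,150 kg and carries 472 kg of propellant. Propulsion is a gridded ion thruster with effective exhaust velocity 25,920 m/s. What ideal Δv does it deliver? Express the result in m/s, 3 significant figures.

m_f = m₀ − m_prop = 1,150 − 472 = 678 kg.
Δv = v_e · ln(m₀/m_f) = 25920.0 × ln(1.696) = 25920.0 × 0.5284 ≈ 13695.3 m/s.

Δv ≈ 13700 m/s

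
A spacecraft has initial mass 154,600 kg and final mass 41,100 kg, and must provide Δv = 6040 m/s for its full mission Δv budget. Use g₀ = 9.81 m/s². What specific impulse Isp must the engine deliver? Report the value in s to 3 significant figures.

ln(m₀/m_f) = ln(154600/41100) = ln(3.762) = 1.3248.
Rocket equation: v_e = Δv / ln(m₀/m_f) = 6040 / 1.3248 = 4559.1 m/s.
Isp = v_e / g₀ = 4559.1 / 9.81 = 464.7 s.

Isp ≈ 465 s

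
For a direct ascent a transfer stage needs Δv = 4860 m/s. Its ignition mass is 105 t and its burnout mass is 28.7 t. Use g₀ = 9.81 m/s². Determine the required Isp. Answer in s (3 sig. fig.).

ln(m₀/m_f) = ln(105000/28700) = ln(3.659) = 1.2971.
By the Tsiolkovsky rocket equation, v_e = Δv / ln(m₀/m_f) = 4860 / 1.2971 = 3746.9 m/s.
Isp = v_e / g₀ = 3746.9 / 9.81 = 381.9 s.

Isp ≈ 382 s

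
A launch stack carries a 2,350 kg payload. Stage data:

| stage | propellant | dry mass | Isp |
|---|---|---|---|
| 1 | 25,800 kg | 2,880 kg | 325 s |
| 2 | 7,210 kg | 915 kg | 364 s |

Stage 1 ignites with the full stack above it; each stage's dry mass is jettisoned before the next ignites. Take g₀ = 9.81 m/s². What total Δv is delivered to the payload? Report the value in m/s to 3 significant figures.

Ignition mass of stage 1 = 25,800+2,880 + 7,210+915 + 2,350 = 39,155 kg.
Stage 1: m₀ = 39,155 kg, m_f = 39,155 − 25,800 = 13,355 kg; Δv = 325×9.81×ln(2.932) = 3188.2×1.0756 ≈ 3429 m/s.
Stage 2: m₀ = 10,475 kg, m_f = 10,475 − 7,210 = 3,265 kg; Δv = 364×9.81×ln(3.208) = 3570.8×1.1657 ≈ 4163 m/s.
Total Δv = 3429 + 4163 = 7592 m/s.

Δv ≈ 7590 m/s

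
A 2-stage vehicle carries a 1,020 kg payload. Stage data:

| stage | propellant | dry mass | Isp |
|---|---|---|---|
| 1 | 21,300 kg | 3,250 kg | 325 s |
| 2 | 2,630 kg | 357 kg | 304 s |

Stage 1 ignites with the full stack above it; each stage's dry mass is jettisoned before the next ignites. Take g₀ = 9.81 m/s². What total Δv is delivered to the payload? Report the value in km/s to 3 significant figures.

Δv ≈ 7.55 km/s

Ignition mass of stage 1 = 21,300+3,250 + 2,630+357 + 1,020 = 28,557 kg.
Stage 1: m₀ = 28,557 kg, m_f = 28,557 − 21,300 = 7,257 kg; Δv = 325×9.81×ln(3.935) = 3188.2×1.3699 ≈ 4368 m/s.
Stage 2: m₀ = 4,007 kg, m_f = 4,007 − 2,630 = 1,377 kg; Δv = 304×9.81×ln(2.91) = 2982.2×1.0681 ≈ 3185 m/s.
Total Δv = 4368 + 3185 = 7553 m/s.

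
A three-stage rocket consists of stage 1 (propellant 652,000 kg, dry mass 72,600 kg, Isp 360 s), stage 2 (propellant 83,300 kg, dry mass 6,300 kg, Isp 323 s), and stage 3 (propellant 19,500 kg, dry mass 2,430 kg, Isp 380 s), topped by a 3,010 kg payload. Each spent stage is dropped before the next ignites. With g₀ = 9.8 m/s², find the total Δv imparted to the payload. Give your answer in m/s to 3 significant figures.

Ignition mass of stage 1 = 652,000+72,600 + 83,300+6,300 + 19,500+2,430 + 3,010 = 839,140 kg.
Stage 1: m₀ = 839,140 kg, m_f = 839,140 − 652,000 = 187,140 kg; Δv = 360×9.8×ln(4.484) = 3528.0×1.5005 ≈ 5294 m/s.
Stage 2: m₀ = 114,540 kg, m_f = 114,540 − 83,300 = 31,240 kg; Δv = 323×9.8×ln(3.666) = 3165.4×1.2992 ≈ 4113 m/s.
Stage 3: m₀ = 24,940 kg, m_f = 24,940 − 19,500 = 5,440 kg; Δv = 380×9.8×ln(4.585) = 3724.0×1.5227 ≈ 5671 m/s.
Total Δv = 5294 + 4113 + 5671 = 15078 m/s.

Δv ≈ 15100 m/s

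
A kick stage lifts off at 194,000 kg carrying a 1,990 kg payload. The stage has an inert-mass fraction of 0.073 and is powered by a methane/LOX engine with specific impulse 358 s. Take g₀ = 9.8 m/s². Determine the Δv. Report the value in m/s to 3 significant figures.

Δv ≈ 8750 m/s

Stage wet mass = m₀ − payload = 194,000 − 1,990 = 192,010 kg.
Stage dry mass = ε × stage wet mass = 0.073 × 192,010 = 14,016.7 kg.
Burnout mass m_f = stage dry + payload = 14,016.7 + 1,990 = 16,006.7 kg.
v_e = Isp · g₀ = 358 × 9.8 = 3508.4 m/s.
Δv = v_e · ln(194,000/16,006.7) = 3508.4 × ln(12.12) = 3508.4 × 2.4949 ≈ 8753 m/s.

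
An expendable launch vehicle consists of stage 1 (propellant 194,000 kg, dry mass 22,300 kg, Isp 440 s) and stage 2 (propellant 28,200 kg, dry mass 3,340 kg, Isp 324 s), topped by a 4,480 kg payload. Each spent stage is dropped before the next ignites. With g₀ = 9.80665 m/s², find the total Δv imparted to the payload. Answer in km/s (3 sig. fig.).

Ignition mass of stage 1 = 194,000+22,300 + 28,200+3,340 + 4,480 = 252,320 kg.
Stage 1: m₀ = 252,320 kg, m_f = 252,320 − 194,000 = 58,320 kg; Δv = 440×9.80665×ln(4.326) = 4314.9×1.4648 ≈ 6320 m/s.
Stage 2: m₀ = 36,020 kg, m_f = 36,020 − 28,200 = 7,820 kg; Δv = 324×9.80665×ln(4.606) = 3177.4×1.5274 ≈ 4853 m/s.
Total Δv = 6320 + 4853 = 11173 m/s.

Δv ≈ 11.2 km/s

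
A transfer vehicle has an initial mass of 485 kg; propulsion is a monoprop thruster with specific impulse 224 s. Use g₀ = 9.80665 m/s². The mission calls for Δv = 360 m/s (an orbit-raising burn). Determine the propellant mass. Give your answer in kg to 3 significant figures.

v_e = Isp · g₀ = 224 × 9.80665 = 2196.7 m/s.
By the Tsiolkovsky rocket equation, m₀/m_f = exp(Δv / v_e) = exp(360 / 2196.7) = exp(0.1639) = 1.1781.
m_f = 485 / 1.1781 = 411.68 kg, so propellant = m₀ − m_f = 485 − 411.68 = 73.32 kg.

propellant mass ≈ 73.3 kg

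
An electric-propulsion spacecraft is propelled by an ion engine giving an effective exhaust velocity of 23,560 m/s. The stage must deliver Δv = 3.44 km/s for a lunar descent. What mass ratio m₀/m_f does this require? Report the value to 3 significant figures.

m₀/m_f = exp(Δv / v_e) = exp(3440 / 23560.0) = exp(0.1460) = 1.1572.

mass ratio ≈ 1.16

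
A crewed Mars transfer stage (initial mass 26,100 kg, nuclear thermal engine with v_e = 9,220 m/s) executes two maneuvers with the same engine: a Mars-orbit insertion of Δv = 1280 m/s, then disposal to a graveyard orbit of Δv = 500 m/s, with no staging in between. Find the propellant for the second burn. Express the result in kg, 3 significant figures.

propellant for the second burn ≈ 1200 kg

After the first burn: m = 26100 × exp(−1280/9220.0) = 26100 × 0.87038 = 22,716.9 kg.
After the second burn: m = 22,716.9 × exp(−500/9220.0) = 22,716.9 × 0.94721 = 21,517.7 kg.
Second-burn propellant = 22,716.9 − 21,517.7 = 1,199.2 kg.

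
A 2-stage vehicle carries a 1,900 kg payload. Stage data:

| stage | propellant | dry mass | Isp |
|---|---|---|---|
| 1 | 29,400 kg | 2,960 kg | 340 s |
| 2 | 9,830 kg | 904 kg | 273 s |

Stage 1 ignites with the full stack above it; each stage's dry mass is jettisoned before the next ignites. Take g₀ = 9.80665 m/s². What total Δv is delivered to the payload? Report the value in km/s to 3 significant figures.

Ignition mass of stage 1 = 29,400+2,960 + 9,830+904 + 1,900 = 44,994 kg.
Stage 1: m₀ = 44,994 kg, m_f = 44,994 − 29,400 = 15,594 kg; Δv = 340×9.80665×ln(2.885) = 3334.3×1.0596 ≈ 3533 m/s.
Stage 2: m₀ = 12,634 kg, m_f = 12,634 − 9,830 = 2,804 kg; Δv = 273×9.80665×ln(4.506) = 2677.2×1.5053 ≈ 4030 m/s.
Total Δv = 3533 + 4030 = 7563 m/s.

Δv ≈ 7.56 km/s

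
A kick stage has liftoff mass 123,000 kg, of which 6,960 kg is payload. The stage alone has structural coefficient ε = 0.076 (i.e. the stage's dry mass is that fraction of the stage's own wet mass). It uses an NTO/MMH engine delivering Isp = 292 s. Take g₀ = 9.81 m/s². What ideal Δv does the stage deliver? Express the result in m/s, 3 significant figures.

Δv ≈ 5880 m/s

Stage wet mass = m₀ − payload = 123,000 − 6,960 = 116,040 kg.
Stage dry mass = ε × stage wet mass = 0.076 × 116,040 = 8,819.04 kg.
Burnout mass m_f = stage dry + payload = 8,819.04 + 6,960 = 15,779.04 kg.
v_e = Isp · g₀ = 292 × 9.81 = 2864.5 m/s.
Δv = v_e · ln(123,000/15,779.04) = 2864.5 × ln(7.795) = 2864.5 × 2.0535 ≈ 5882 m/s.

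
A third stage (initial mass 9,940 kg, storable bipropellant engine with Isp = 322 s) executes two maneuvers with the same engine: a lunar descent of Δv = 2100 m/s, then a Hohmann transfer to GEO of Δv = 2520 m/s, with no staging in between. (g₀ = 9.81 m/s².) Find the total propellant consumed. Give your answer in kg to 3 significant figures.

v_e = Isp · g₀ = 322 × 9.81 = 3158.8 m/s.
After the first burn: m = 9940 × exp(−2100/3158.8) = 9940 × 0.51437 = 5,112.84 kg.
After the second burn: m = 5,112.84 × exp(−2520/3158.8) = 5,112.84 × 0.45033 = 2,302.47 kg.
Total propellant = m₀ − m_final = 9940 − 2,302.47 = 7,637.53 kg.

total propellant consumed ≈ 7640 kg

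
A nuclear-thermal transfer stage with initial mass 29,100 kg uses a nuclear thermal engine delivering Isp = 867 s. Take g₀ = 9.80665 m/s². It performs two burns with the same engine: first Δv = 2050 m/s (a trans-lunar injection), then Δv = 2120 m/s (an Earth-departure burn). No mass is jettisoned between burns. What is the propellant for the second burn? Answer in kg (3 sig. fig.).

propellant for the second burn ≈ 5050 kg

v_e = Isp · g₀ = 867 × 9.80665 = 8502.4 m/s.
After the first burn: m = 29100 × exp(−2050/8502.4) = 29100 × 0.78576 = 22,865.6 kg.
After the second burn: m = 22,865.6 × exp(−2120/8502.4) = 22,865.6 × 0.77931 = 17,819.4 kg.
Second-burn propellant = 22,865.6 − 17,819.4 = 5,046.2 kg.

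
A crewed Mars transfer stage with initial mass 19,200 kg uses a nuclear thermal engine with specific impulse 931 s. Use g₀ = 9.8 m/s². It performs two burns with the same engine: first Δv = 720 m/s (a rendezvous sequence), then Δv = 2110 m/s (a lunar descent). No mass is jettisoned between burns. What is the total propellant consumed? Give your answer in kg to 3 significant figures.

total propellant consumed ≈ 5120 kg

v_e = Isp · g₀ = 931 × 9.8 = 9123.8 m/s.
After the first burn: m = 19200 × exp(−720/9123.8) = 19200 × 0.92412 = 17,743.1 kg.
After the second burn: m = 17,743.1 × exp(−2110/9123.8) = 17,743.1 × 0.79353 = 14,079.7 kg.
Total propellant = m₀ − m_final = 19200 − 14,079.7 = 5,120.3 kg.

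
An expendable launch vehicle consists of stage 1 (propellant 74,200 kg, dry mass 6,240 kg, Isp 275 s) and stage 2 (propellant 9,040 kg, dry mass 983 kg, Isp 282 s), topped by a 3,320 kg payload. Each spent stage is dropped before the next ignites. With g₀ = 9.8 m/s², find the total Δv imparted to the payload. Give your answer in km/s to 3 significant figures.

Δv ≈ 7.35 km/s

Ignition mass of stage 1 = 74,200+6,240 + 9,040+983 + 3,320 = 93,783 kg.
Stage 1: m₀ = 93,783 kg, m_f = 93,783 − 74,200 = 19,583 kg; Δv = 275×9.8×ln(4.789) = 2695.0×1.5663 ≈ 4221 m/s.
Stage 2: m₀ = 13,343 kg, m_f = 13,343 − 9,040 = 4,303 kg; Δv = 282×9.8×ln(3.101) = 2763.6×1.1317 ≈ 3128 m/s.
Total Δv = 4221 + 3128 = 7349 m/s.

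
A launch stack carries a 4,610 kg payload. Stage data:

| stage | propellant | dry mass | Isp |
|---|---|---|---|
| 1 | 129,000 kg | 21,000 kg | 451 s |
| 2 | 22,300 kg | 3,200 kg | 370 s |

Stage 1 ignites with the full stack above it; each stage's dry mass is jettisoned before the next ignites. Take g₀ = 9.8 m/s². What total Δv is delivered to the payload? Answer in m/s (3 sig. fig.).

Ignition mass of stage 1 = 129,000+21,000 + 22,300+3,200 + 4,610 = 180,110 kg.
Stage 1: m₀ = 180,110 kg, m_f = 180,110 − 129,000 = 51,110 kg; Δv = 451×9.8×ln(3.524) = 4419.8×1.2596 ≈ 5567 m/s.
Stage 2: m₀ = 30,110 kg, m_f = 30,110 − 22,300 = 7,810 kg; Δv = 370×9.8×ln(3.855) = 3626.0×1.3495 ≈ 4893 m/s.
Total Δv = 5567 + 4893 = 10460 m/s.

Δv ≈ 10500 m/s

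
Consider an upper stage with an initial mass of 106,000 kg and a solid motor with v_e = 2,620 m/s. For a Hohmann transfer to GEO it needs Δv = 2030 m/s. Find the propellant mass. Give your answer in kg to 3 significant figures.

By the Tsiolkovsky rocket equation, m₀/m_f = exp(Δv / v_e) = exp(2030 / 2620.0) = exp(0.7748) = 2.1702.
m_f = 106,000 / 2.1702 = 48,843.4 kg, so propellant = m₀ − m_f = 106,000 − 48,843.4 = 57,156.6 kg.

propellant mass ≈ 57200 kg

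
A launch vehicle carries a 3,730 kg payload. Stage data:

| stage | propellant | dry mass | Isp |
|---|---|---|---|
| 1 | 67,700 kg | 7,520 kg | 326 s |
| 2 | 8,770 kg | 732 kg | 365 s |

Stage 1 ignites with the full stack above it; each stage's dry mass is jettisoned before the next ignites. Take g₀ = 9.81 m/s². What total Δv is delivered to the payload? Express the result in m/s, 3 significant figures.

Ignition mass of stage 1 = 67,700+7,520 + 8,770+732 + 3,730 = 88,452 kg.
Stage 1: m₀ = 88,452 kg, m_f = 88,452 − 67,700 = 20,752 kg; Δv = 326×9.81×ln(4.262) = 3198.1×1.4498 ≈ 4637 m/s.
Stage 2: m₀ = 13,232 kg, m_f = 13,232 − 8,770 = 4,462 kg; Δv = 365×9.81×ln(2.965) = 3580.7×1.0870 ≈ 3892 m/s.
Total Δv = 4637 + 3892 = 8529 m/s.

Δv ≈ 8530 m/s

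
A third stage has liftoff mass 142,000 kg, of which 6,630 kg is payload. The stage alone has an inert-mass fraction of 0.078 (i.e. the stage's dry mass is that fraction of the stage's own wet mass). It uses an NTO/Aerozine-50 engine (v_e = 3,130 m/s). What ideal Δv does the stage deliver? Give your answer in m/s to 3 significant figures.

Δv ≈ 6610 m/s

Stage wet mass = m₀ − payload = 142,000 − 6,630 = 135,370 kg.
Stage dry mass = ε × stage wet mass = 0.078 × 135,370 = 10,558.9 kg.
Burnout mass m_f = stage dry + payload = 10,558.9 + 6,630 = 17,188.9 kg.
Rocket equation: Δv = v_e · ln(142,000/17,188.9) = 3130.0 × ln(8.261) = 3130.0 × 2.1116 ≈ 6609 m/s.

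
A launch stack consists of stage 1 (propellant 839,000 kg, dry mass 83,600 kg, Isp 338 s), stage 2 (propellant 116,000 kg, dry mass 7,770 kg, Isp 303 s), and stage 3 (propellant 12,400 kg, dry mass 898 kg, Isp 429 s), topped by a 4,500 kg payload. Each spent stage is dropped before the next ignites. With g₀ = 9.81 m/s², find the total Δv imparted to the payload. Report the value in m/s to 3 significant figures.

Δv ≈ 15300 m/s

Ignition mass of stage 1 = 839,000+83,600 + 116,000+7,770 + 12,400+898 + 4,500 = 1,064,168 kg.
Stage 1: m₀ = 1,064,168 kg, m_f = 1,064,168 − 839,000 = 225,168 kg; Δv = 338×9.81×ln(4.726) = 3315.8×1.5531 ≈ 5150 m/s.
Stage 2: m₀ = 141,568 kg, m_f = 141,568 − 116,000 = 25,568 kg; Δv = 303×9.81×ln(5.537) = 2972.4×1.7114 ≈ 5087 m/s.
Stage 3: m₀ = 17,798 kg, m_f = 17,798 − 12,400 = 5,398 kg; Δv = 429×9.81×ln(3.297) = 4208.5×1.1931 ≈ 5021 m/s.
Total Δv = 5150 + 5087 + 5021 = 15258 m/s.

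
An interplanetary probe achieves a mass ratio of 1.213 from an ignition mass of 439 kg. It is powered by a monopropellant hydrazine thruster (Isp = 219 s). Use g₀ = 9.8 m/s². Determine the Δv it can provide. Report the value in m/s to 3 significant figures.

Δv ≈ 414 m/s

v_e = Isp · g₀ = 219 × 9.8 = 2146.2 m/s.
Δv = v_e · ln(1.213) = 2146.2 × 0.1931 ≈ 414.4 m/s.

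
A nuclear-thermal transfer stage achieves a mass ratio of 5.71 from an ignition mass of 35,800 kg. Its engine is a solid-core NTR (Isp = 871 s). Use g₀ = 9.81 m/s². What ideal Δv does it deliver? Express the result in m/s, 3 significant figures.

v_e = Isp · g₀ = 871 × 9.81 = 8544.5 m/s.
Rocket equation: Δv = v_e · ln(5.71) = 8544.5 × 1.7422 ≈ 14886.4 m/s.

Δv ≈ 14900 m/s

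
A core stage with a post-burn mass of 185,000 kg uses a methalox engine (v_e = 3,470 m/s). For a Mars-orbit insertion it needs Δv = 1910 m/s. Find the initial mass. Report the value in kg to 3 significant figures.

By the Tsiolkovsky rocket equation, m₀/m_f = exp(Δv / v_e) = exp(1910 / 3470.0) = exp(0.5504) = 1.7340.
m₀ = m_f × 1.7340 = 185,000 × 1.7340 = 320,790 kg.

initial mass ≈ 321000 kg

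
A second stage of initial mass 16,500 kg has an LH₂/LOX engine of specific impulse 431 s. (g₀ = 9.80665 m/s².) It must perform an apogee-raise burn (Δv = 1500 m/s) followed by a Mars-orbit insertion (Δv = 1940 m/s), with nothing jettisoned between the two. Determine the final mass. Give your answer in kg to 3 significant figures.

v_e = Isp · g₀ = 431 × 9.80665 = 4226.7 m/s.
After the first burn: m = 16500 × exp(−1500/4226.7) = 16500 × 0.70125 = 11,570.6 kg.
After the second burn: m = 11,570.6 × exp(−1940/4226.7) = 11,570.6 × 0.63192 = 7,311.69 kg.

final mass ≈ 7310 kg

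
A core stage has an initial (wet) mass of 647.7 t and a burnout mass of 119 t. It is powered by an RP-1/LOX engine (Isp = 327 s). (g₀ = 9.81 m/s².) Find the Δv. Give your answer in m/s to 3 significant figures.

v_e = Isp · g₀ = 327 × 9.81 = 3207.9 m/s.
Using Δv = v_e ln(m₀/m_f): Δv = v_e · ln(m₀/m_f) = 3207.9 × ln(5.443) = 3207.9 × 1.6943 ≈ 5435.1 m/s.

Δv ≈ 5440 m/s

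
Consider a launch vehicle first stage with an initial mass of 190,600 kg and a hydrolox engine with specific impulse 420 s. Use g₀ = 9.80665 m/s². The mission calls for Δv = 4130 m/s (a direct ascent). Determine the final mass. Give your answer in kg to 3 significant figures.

v_e = Isp · g₀ = 420 × 9.80665 = 4118.8 m/s.
m₀/m_f = exp(Δv / v_e) = exp(4130 / 4118.8) = exp(1.0027) = 2.7257.
m_f = m₀ / 2.7257 = 190,600 / 2.7257 = 69,927 kg.

final mass ≈ 69900 kg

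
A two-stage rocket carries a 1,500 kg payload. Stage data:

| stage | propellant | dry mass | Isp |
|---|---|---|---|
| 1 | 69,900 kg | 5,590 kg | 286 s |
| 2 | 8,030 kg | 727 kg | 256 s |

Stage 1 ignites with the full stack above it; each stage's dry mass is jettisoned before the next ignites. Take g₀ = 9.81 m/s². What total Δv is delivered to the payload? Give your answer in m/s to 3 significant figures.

Δv ≈ 8570 m/s

Ignition mass of stage 1 = 69,900+5,590 + 8,030+727 + 1,500 = 85,747 kg.
Stage 1: m₀ = 85,747 kg, m_f = 85,747 − 69,900 = 15,847 kg; Δv = 286×9.81×ln(5.411) = 2805.7×1.6884 ≈ 4737 m/s.
Stage 2: m₀ = 10,257 kg, m_f = 10,257 − 8,030 = 2,227 kg; Δv = 256×9.81×ln(4.606) = 2511.4×1.5273 ≈ 3836 m/s.
Total Δv = 4737 + 3836 = 8573 m/s.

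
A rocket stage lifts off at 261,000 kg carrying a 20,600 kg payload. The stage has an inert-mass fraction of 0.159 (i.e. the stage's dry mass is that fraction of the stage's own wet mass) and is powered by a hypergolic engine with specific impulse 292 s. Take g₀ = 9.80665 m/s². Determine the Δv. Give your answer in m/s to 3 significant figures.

Δv ≈ 4270 m/s

Stage wet mass = m₀ − payload = 261,000 − 20,600 = 240,400 kg.
Stage dry mass = ε × stage wet mass = 0.159 × 240,400 = 38,223.6 kg.
Burnout mass m_f = stage dry + payload = 38,223.6 + 20,600 = 58,823.6 kg.
v_e = Isp · g₀ = 292 × 9.80665 = 2863.5 m/s.
Using Δv = v_e ln(m₀/m_f): Δv = v_e · ln(261,000/58,823.6) = 2863.5 × ln(4.437) = 2863.5 × 1.4900 ≈ 4267 m/s.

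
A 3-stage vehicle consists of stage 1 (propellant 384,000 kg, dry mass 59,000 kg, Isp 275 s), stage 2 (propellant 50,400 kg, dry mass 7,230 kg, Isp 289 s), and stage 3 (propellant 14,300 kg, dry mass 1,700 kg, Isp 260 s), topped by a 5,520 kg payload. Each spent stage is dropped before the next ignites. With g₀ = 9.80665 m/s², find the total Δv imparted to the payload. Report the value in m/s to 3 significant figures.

Ignition mass of stage 1 = 384,000+59,000 + 50,400+7,230 + 14,300+1,700 + 5,520 = 522,150 kg.
Stage 1: m₀ = 522,150 kg, m_f = 522,150 − 384,000 = 138,150 kg; Δv = 275×9.80665×ln(3.78) = 2696.8×1.3296 ≈ 3586 m/s.
Stage 2: m₀ = 79,150 kg, m_f = 79,150 − 50,400 = 28,750 kg; Δv = 289×9.80665×ln(2.753) = 2834.1×1.0127 ≈ 2870 m/s.
Stage 3: m₀ = 21,520 kg, m_f = 21,520 − 14,300 = 7,220 kg; Δv = 260×9.80665×ln(2.981) = 2549.7×1.0921 ≈ 2785 m/s.
Total Δv = 3586 + 2870 + 2785 = 9241 m/s.

Δv ≈ 9240 m/s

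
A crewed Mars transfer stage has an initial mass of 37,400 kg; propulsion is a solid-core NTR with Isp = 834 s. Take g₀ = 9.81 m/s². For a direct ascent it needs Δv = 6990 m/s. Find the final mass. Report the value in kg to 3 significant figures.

final mass ≈ 15900 kg

v_e = Isp · g₀ = 834 × 9.81 = 8181.5 m/s.
Using Δv = v_e ln(m₀/m_f): m₀/m_f = exp(Δv / v_e) = exp(6990 / 8181.5) = exp(0.8544) = 2.3499.
m_f = m₀ / 2.3499 = 37,400 / 2.3499 = 15,915.6 kg.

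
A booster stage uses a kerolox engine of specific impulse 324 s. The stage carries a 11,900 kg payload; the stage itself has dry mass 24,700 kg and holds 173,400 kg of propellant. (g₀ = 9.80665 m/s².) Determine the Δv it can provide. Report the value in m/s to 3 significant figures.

v_e = Isp · g₀ = 324 × 9.80665 = 3177.4 m/s.
m₀ = payload + dry + propellant = 11,900 + 24,700 + 173,400 = 210,000 kg.
m_f = payload + dry = 11,900 + 24,700 = 36,600 kg.
Using Δv = v_e ln(m₀/m_f): Δv = v_e · ln(m₀/m_f) = 3177.4 × ln(5.738) = 3177.4 × 1.7471 ≈ 5551.0 m/s.

Δv ≈ 5550 m/s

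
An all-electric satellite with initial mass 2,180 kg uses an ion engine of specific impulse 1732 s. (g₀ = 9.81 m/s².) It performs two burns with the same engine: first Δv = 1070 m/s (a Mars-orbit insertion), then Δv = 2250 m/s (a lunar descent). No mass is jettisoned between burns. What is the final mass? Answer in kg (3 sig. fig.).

v_e = Isp · g₀ = 1732 × 9.81 = 16990.9 m/s.
After the first burn: m = 2180 × exp(−1070/16990.9) = 2180 × 0.93897 = 2,046.95 kg.
After the second burn: m = 2,046.95 × exp(−2250/16990.9) = 2,046.95 × 0.87597 = 1,793.07 kg.

final mass ≈ 1790 kg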